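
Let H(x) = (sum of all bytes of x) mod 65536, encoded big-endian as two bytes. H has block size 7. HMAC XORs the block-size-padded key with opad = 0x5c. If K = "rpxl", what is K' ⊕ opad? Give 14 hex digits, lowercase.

Key "rpxl" = 72 70 78 6c is 4 bytes ≤ B = 7; zero-pad to 7 bytes: K' = 72 70 78 6c 00 00 00.
XOR each byte with 0x5c: 72⊕5c=2e, 70⊕5c=2c, 78⊕5c=24, 6c⊕5c=30, 00⊕5c=5c, 00⊕5c=5c, 00⊕5c=5c.

2e2c24305c5c5c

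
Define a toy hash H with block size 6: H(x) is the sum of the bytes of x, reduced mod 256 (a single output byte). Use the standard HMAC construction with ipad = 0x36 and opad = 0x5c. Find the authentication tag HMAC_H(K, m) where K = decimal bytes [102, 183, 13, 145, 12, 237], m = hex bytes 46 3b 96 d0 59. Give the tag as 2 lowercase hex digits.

4c

Key decimal bytes [102, 183, 13, 145, 12, 237] = 66 b7 0d 91 0c ed is exactly B = 6 bytes: K' = 66 b7 0d 91 0c ed.
K' ⊕ ipad = 50 81 3b a7 3a db.  K' ⊕ opad = 3a eb 51 cd 50 b1.
Inner input = (K'⊕ipad) ∥ m = 50 81 3b a7 3a db ∥ 46 3b 96 d0 59.
Inner hash: sum = 80+129+59+167+58+219+70+59+150+208+89 = 1288; mod 256 = 8 → 08.
Outer input = (K'⊕opad) ∥ inner = 3a eb 51 cd 50 b1 ∥ 08.
Outer hash (tag): sum = 58+235+81+205+80+177+8 = 844; mod 256 = 76 → 4c.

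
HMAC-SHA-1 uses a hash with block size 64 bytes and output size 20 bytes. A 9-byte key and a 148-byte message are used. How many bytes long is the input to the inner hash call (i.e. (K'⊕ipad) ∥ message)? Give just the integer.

212

Key is 9 ≤ 64 bytes, zero-padded: |K'| = 64.
Inner input = (K'⊕ipad) ∥ m → 64 + 148 = 212 bytes.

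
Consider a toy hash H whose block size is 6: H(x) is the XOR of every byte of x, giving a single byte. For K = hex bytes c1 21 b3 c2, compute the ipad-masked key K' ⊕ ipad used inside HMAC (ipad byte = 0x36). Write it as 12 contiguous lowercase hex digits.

Key hex bytes c1 21 b3 c2 is 4 bytes ≤ B = 6; zero-pad to 6 bytes: K' = c1 21 b3 c2 00 00.
XOR each byte with 0x36: c1⊕36=f7, 21⊕36=17, b3⊕36=85, c2⊕36=f4, 00⊕36=36, 00⊕36=36.

f71785f43636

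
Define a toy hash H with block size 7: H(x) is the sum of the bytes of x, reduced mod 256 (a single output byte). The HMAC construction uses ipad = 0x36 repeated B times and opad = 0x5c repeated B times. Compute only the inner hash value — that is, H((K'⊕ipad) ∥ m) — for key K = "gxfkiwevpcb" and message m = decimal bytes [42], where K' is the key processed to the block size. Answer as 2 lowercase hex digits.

Key "gxfkiwevpcb" = 67 78 66 6b 69 77 65 76 70 63 62 is 11 bytes > B = 7, so hash it first: H(key) = a0, then zero-pad to 7 bytes: K' = a0 00 00 00 00 00 00.
K' ⊕ ipad = 96 36 36 36 36 36 36.
Inner input = 96 36 36 36 36 36 36 ∥ 2a.
Inner hash: sum = 150+54+54+54+54+54+54+42 = 516; mod 256 = 4 → 04.

04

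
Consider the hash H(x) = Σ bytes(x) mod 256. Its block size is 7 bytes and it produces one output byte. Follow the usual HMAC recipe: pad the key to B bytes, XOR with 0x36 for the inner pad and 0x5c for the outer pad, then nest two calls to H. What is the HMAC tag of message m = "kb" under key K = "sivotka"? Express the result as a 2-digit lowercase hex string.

Key "sivotka" = 73 69 76 6f 74 6b 61 is exactly B = 7 bytes: K' = 73 69 76 6f 74 6b 61.
K' ⊕ ipad = 45 5f 40 59 42 5d 57.  K' ⊕ opad = 2f 35 2a 33 28 37 3d.
Inner input = (K'⊕ipad) ∥ m = 45 5f 40 59 42 5d 57 ∥ 6b 62.
Inner hash: sum = 69+95+64+89+66+93+87+107+98 = 768; mod 256 = 0 → 00.
Outer input = (K'⊕opad) ∥ inner = 2f 35 2a 33 28 37 3d ∥ 00.
Outer hash (tag): sum = 47+53+42+51+40+55+61+0 = 349; mod 256 = 93 → 5d.

5d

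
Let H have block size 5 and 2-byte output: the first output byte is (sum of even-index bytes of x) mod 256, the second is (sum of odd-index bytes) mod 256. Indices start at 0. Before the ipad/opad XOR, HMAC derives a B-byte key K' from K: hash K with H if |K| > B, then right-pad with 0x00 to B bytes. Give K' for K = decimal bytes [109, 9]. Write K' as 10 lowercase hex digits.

6d09000000

Key decimal bytes [109, 9] = 6d 09 is 2 bytes ≤ B = 5; zero-pad to 5 bytes: K' = 6d 09 00 00 00.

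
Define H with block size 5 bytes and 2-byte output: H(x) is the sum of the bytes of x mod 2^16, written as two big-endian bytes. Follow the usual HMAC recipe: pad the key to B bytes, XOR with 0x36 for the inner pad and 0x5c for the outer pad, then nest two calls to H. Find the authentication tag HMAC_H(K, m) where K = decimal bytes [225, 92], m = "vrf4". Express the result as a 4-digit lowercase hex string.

0239

Key decimal bytes [225, 92] = e1 5c is 2 bytes ≤ B = 5; zero-pad to 5 bytes: K' = e1 5c 00 00 00.
K' ⊕ ipad = d7 6a 36 36 36.  K' ⊕ opad = bd 00 5c 5c 5c.
Inner input = (K'⊕ipad) ∥ m = d7 6a 36 36 36 ∥ 76 72 66 34.
Inner hash: sum = 215+106+54+54+54+118+114+102+52 = 869 → 03 65.
Outer input = (K'⊕opad) ∥ inner = bd 00 5c 5c 5c ∥ 03 65.
Outer hash (tag): sum = 189+0+92+92+92+3+101 = 569 → 02 39.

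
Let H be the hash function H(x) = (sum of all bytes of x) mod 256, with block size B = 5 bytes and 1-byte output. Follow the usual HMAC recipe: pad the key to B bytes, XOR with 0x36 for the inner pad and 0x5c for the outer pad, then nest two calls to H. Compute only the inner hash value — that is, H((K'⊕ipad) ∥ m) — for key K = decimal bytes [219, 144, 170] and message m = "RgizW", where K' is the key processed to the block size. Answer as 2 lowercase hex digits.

8e

Key decimal bytes [219, 144, 170] = db 90 aa is 3 bytes ≤ B = 5; zero-pad to 5 bytes: K' = db 90 aa 00 00.
K' ⊕ ipad = ed a6 9c 36 36.
Inner input = ed a6 9c 36 36 ∥ 52 67 69 7a 57.
Inner hash: sum = 237+166+156+54+54+82+103+105+122+87 = 1166; mod 256 = 142 → 8e.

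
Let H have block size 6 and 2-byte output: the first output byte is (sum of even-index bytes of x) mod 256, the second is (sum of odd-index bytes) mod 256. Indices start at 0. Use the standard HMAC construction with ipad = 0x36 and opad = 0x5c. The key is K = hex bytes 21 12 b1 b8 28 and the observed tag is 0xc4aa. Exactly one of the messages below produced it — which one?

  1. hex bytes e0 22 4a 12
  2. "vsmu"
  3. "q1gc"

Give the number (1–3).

Key hex bytes 21 12 b1 b8 28 is 5 bytes ≤ B = 6; zero-pad to 6 bytes: K' = 21 12 b1 b8 28 00.
K' ⊕ ipad = 17 24 87 8e 1e 36; K' ⊕ opad = 7d 4e ed e4 74 5c.
m1: inner = H(17 24 87 8e 1e 36 e0 22 4a 12) = e6 1c; tag = H(7d 4e ed e4 74 5c e6 1c) = c4aa ← matches
m2: inner = H(17 24 87 8e 1e 36 76 73 6d 75) = 9f d0; tag = H(7d 4e ed e4 74 5c 9f d0) = 7d5e
m3: inner = H(17 24 87 8e 1e 36 71 31 67 63) = 94 7c; tag = H(7d 4e ed e4 74 5c 94 7c) = 720a

1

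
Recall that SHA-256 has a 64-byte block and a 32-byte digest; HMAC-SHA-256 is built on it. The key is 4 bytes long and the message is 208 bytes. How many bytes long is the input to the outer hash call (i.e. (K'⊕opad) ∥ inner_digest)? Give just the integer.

Key is 4 ≤ 64 bytes, zero-padded: |K'| = 64.
Outer input = (K'⊕opad) ∥ H(inner) → 64 + 32 = 96 bytes.

96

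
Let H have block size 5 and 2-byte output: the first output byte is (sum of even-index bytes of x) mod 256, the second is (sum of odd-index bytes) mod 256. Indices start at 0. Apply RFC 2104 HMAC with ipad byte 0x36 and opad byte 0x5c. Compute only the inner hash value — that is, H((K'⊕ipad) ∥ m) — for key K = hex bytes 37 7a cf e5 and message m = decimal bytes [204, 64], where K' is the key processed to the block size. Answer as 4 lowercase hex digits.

Key hex bytes 37 7a cf e5 is 4 bytes ≤ B = 5; zero-pad to 5 bytes: K' = 37 7a cf e5 00.
K' ⊕ ipad = 01 4c f9 d3 36.
Inner input = 01 4c f9 d3 36 ∥ cc 40.
Inner hash: even-index sum = 368 mod 256 = 112; odd-index sum = 491 mod 256 = 235 → 70 eb.

70eb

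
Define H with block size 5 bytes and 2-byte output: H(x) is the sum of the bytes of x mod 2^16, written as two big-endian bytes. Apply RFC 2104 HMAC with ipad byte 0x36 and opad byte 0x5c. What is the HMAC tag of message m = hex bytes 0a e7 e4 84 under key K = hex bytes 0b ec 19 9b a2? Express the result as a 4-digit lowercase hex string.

03f5

Key hex bytes 0b ec 19 9b a2 is exactly B = 5 bytes: K' = 0b ec 19 9b a2.
K' ⊕ ipad = 3d da 2f ad 94.  K' ⊕ opad = 57 b0 45 c7 fe.
Inner input = (K'⊕ipad) ∥ m = 3d da 2f ad 94 ∥ 0a e7 e4 84.
Inner hash: sum = 61+218+47+173+148+10+231+228+132 = 1248 → 04 e0.
Outer input = (K'⊕opad) ∥ inner = 57 b0 45 c7 fe ∥ 04 e0.
Outer hash (tag): sum = 87+176+69+199+254+4+224 = 1013 → 03 f5.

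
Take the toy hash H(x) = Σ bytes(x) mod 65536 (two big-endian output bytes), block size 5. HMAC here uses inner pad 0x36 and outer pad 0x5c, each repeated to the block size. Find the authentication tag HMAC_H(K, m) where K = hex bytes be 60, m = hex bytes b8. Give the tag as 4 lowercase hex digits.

026c

Key hex bytes be 60 is 2 bytes ≤ B = 5; zero-pad to 5 bytes: K' = be 60 00 00 00.
K' ⊕ ipad = 88 56 36 36 36.  K' ⊕ opad = e2 3c 5c 5c 5c.
Inner input = (K'⊕ipad) ∥ m = 88 56 36 36 36 ∥ b8.
Inner hash: sum = 136+86+54+54+54+184 = 568 → 02 38.
Outer input = (K'⊕opad) ∥ inner = e2 3c 5c 5c 5c ∥ 02 38.
Outer hash (tag): sum = 226+60+92+92+92+2+56 = 620 → 02 6c.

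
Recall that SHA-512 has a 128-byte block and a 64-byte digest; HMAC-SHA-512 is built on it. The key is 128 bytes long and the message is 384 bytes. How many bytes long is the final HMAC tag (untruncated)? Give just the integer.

The tag is one SHA-512 digest: 64 bytes.

64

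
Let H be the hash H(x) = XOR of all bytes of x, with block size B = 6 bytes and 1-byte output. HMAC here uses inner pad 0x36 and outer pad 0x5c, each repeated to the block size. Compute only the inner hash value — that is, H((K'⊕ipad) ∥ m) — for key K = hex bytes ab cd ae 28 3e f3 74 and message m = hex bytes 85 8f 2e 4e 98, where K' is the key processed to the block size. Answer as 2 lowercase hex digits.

ab

Key hex bytes ab cd ae 28 3e f3 74 is 7 bytes > B = 6, so hash it first: H(key) = 59, then zero-pad to 6 bytes: K' = 59 00 00 00 00 00.
K' ⊕ ipad = 6f 36 36 36 36 36.
Inner input = 6f 36 36 36 36 36 ∥ 85 8f 2e 4e 98.
Inner hash: XOR 6f⊕36⊕36⊕36⊕36⊕36⊕85⊕8f⊕2e⊕4e⊕98 = ab.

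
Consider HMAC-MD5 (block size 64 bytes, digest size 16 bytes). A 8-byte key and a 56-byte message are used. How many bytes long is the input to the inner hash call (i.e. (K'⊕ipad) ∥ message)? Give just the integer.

Key is 8 ≤ 64 bytes, zero-padded: |K'| = 64.
Inner input = (K'⊕ipad) ∥ m → 64 + 56 = 120 bytes.

120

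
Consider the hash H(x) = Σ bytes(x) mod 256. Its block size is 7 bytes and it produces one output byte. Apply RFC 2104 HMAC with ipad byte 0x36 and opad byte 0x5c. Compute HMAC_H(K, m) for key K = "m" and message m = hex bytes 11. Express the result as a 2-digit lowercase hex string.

09

Key "m" = 6d is 1 byte ≤ B = 7; zero-pad to 7 bytes: K' = 6d 00 00 00 00 00 00.
K' ⊕ ipad = 5b 36 36 36 36 36 36.  K' ⊕ opad = 31 5c 5c 5c 5c 5c 5c.
Inner input = (K'⊕ipad) ∥ m = 5b 36 36 36 36 36 36 ∥ 11.
Inner hash: sum = 91+54+54+54+54+54+54+17 = 432; mod 256 = 176 → b0.
Outer input = (K'⊕opad) ∥ inner = 31 5c 5c 5c 5c 5c 5c ∥ b0.
Outer hash (tag): sum = 49+92+92+92+92+92+92+176 = 777; mod 256 = 9 → 09.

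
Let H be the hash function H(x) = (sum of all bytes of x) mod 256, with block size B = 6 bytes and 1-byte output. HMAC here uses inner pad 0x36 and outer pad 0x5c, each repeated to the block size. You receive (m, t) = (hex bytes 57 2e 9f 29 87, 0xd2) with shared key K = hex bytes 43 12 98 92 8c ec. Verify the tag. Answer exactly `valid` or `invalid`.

valid

Key hex bytes 43 12 98 92 8c ec is exactly B = 6 bytes: K' = 43 12 98 92 8c ec.
K' ⊕ ipad = 75 24 ae a4 ba da; K' ⊕ opad = 1f 4e c4 ce d0 b0.
Inner hash: sum = 117+36+174+164+186+218+87+46+159+41+135 = 1363; mod 256 = 83 → 53.
Outer hash (recomputed tag): sum = 31+78+196+206+208+176+83 = 978; mod 256 = 210 → d2.
Recomputed tag = d2; claimed = d2 → match.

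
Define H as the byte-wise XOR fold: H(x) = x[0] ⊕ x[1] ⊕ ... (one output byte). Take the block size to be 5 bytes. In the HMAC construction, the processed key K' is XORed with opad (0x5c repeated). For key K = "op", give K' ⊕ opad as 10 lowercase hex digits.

332c5c5c5c

Key "op" = 6f 70 is 2 bytes ≤ B = 5; zero-pad to 5 bytes: K' = 6f 70 00 00 00.
XOR each byte with 0x5c: 6f⊕5c=33, 70⊕5c=2c, 00⊕5c=5c, 00⊕5c=5c, 00⊕5c=5c.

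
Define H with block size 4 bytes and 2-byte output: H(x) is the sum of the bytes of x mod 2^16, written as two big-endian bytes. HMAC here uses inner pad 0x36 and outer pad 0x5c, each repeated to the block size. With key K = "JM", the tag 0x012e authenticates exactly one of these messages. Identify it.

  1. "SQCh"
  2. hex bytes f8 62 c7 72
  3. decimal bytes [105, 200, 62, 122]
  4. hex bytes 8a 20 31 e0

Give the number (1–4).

Key "JM" = 4a 4d is 2 bytes ≤ B = 4; zero-pad to 4 bytes: K' = 4a 4d 00 00.
K' ⊕ ipad = 7c 7b 36 36; K' ⊕ opad = 16 11 5c 5c.
m1: inner = H(7c 7b 36 36 53 51 43 68) = 02 b2; tag = H(16 11 5c 5c 02 b2) = 0193
m2: inner = H(7c 7b 36 36 f8 62 c7 72) = 03 f6; tag = H(16 11 5c 5c 03 f6) = 01d8
m3: inner = H(7c 7b 36 36 69 c8 3e 7a) = 03 4c; tag = H(16 11 5c 5c 03 4c) = 012e ← matches
m4: inner = H(7c 7b 36 36 8a 20 31 e0) = 03 1e; tag = H(16 11 5c 5c 03 1e) = 0100

3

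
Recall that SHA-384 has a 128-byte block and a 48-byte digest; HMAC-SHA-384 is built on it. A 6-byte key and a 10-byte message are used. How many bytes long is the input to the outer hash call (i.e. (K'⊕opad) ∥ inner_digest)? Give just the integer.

Key is 6 ≤ 128 bytes, zero-padded: |K'| = 128.
Outer input = (K'⊕opad) ∥ H(inner) → 128 + 48 = 176 bytes.

176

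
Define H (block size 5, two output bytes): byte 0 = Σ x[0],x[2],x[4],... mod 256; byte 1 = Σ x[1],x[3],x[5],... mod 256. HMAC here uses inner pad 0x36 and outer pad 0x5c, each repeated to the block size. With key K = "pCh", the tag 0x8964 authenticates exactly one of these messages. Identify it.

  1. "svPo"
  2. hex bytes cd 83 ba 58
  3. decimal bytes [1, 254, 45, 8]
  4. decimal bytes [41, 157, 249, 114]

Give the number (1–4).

Key "pCh" = 70 43 68 is 3 bytes ≤ B = 5; zero-pad to 5 bytes: K' = 70 43 68 00 00.
K' ⊕ ipad = 46 75 5e 36 36; K' ⊕ opad = 2c 1f 34 5c 5c.
m1: inner = H(46 75 5e 36 36 73 76 50 6f) = bf 6e; tag = H(2c 1f 34 5c 5c bf 6e) = 2a3a
m2: inner = H(46 75 5e 36 36 cd 83 ba 58) = b5 32; tag = H(2c 1f 34 5c 5c b5 32) = ee30
m3: inner = H(46 75 5e 36 36 01 fe 2d 08) = e0 d9; tag = H(2c 1f 34 5c 5c e0 d9) = 955b
m4: inner = H(46 75 5e 36 36 29 9d f9 72) = e9 cd; tag = H(2c 1f 34 5c 5c e9 cd) = 8964 ← matches

4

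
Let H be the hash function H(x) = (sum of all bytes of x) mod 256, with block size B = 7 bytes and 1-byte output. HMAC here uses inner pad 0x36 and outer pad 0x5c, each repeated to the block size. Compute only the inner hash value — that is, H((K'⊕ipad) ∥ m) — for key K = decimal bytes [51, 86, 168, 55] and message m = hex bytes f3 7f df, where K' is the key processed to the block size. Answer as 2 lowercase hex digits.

Key decimal bytes [51, 86, 168, 55] = 33 56 a8 37 is 4 bytes ≤ B = 7; zero-pad to 7 bytes: K' = 33 56 a8 37 00 00 00.
K' ⊕ ipad = 05 60 9e 01 36 36 36.
Inner input = 05 60 9e 01 36 36 36 ∥ f3 7f df.
Inner hash: sum = 5+96+158+1+54+54+54+243+127+223 = 1015; mod 256 = 247 → f7.

f7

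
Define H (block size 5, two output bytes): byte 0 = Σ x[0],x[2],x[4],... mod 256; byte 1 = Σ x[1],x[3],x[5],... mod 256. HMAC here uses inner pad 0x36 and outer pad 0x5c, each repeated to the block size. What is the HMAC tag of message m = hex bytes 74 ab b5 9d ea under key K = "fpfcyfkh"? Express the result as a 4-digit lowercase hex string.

8493

Key "fpfcyfkh" = 66 70 66 63 79 66 6b 68 is 8 bytes > B = 5, so hash it first: H(key) = b0 a1, then zero-pad to 5 bytes: K' = b0 a1 00 00 00.
K' ⊕ ipad = 86 97 36 36 36.  K' ⊕ opad = ec fd 5c 5c 5c.
Inner input = (K'⊕ipad) ∥ m = 86 97 36 36 36 ∥ 74 ab b5 9d ea.
Inner hash: even-index sum = 570 mod 256 = 58; odd-index sum = 736 mod 256 = 224 → 3a e0.
Outer input = (K'⊕opad) ∥ inner = ec fd 5c 5c 5c ∥ 3a e0.
Outer hash (tag): even-index sum = 644 mod 256 = 132; odd-index sum = 403 mod 256 = 147 → 84 93.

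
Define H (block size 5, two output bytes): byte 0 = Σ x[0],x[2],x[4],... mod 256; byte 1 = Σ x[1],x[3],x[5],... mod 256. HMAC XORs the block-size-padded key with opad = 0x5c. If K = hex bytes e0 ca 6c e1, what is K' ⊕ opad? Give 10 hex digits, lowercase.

bc9630bd5c

Key hex bytes e0 ca 6c e1 is 4 bytes ≤ B = 5; zero-pad to 5 bytes: K' = e0 ca 6c e1 00.
XOR each byte with 0x5c: e0⊕5c=bc, ca⊕5c=96, 6c⊕5c=30, e1⊕5c=bd, 00⊕5c=5c.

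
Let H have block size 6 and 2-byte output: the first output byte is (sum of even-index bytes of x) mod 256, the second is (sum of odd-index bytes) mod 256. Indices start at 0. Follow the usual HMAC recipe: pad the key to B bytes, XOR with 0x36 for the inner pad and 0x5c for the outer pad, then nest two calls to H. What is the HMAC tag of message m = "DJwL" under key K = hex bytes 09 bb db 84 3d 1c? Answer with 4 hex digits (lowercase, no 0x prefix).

Key hex bytes 09 bb db 84 3d 1c is exactly B = 6 bytes: K' = 09 bb db 84 3d 1c.
K' ⊕ ipad = 3f 8d ed b2 0b 2a.  K' ⊕ opad = 55 e7 87 d8 61 40.
Inner input = (K'⊕ipad) ∥ m = 3f 8d ed b2 0b 2a ∥ 44 4a 77 4c.
Inner hash: even-index sum = 498 mod 256 = 242; odd-index sum = 511 mod 256 = 255 → f2 ff.
Outer input = (K'⊕opad) ∥ inner = 55 e7 87 d8 61 40 ∥ f2 ff.
Outer hash (tag): even-index sum = 559 mod 256 = 47; odd-index sum = 766 mod 256 = 254 → 2f fe.

2ffe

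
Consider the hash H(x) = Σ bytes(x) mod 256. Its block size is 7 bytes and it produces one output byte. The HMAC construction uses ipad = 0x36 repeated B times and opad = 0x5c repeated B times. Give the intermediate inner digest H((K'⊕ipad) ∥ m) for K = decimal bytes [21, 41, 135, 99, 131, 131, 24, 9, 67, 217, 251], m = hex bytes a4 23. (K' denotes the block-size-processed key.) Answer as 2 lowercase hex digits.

Key decimal bytes [21, 41, 135, 99, 131, 131, 24, 9, 67, 217, 251] = 15 29 87 63 83 83 18 09 43 d9 fb is 11 bytes > B = 7, so hash it first: H(key) = 66, then zero-pad to 7 bytes: K' = 66 00 00 00 00 00 00.
K' ⊕ ipad = 50 36 36 36 36 36 36.
Inner input = 50 36 36 36 36 36 36 ∥ a4 23.
Inner hash: sum = 80+54+54+54+54+54+54+164+35 = 603; mod 256 = 91 → 5b.

5b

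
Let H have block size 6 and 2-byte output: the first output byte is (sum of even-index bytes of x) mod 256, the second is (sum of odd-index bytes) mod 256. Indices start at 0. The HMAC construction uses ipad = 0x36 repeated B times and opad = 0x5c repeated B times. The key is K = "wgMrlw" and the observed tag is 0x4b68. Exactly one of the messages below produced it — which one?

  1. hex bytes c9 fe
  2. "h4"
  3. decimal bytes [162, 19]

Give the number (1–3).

1

Key "wgMrlw" = 77 67 4d 72 6c 77 is exactly B = 6 bytes: K' = 77 67 4d 72 6c 77.
K' ⊕ ipad = 41 51 7b 44 5a 41; K' ⊕ opad = 2b 3b 11 2e 30 2b.
m1: inner = H(41 51 7b 44 5a 41 c9 fe) = df d4; tag = H(2b 3b 11 2e 30 2b df d4) = 4b68 ← matches
m2: inner = H(41 51 7b 44 5a 41 68 34) = 7e 0a; tag = H(2b 3b 11 2e 30 2b 7e 0a) = ea9e
m3: inner = H(41 51 7b 44 5a 41 a2 13) = b8 e9; tag = H(2b 3b 11 2e 30 2b b8 e9) = 247d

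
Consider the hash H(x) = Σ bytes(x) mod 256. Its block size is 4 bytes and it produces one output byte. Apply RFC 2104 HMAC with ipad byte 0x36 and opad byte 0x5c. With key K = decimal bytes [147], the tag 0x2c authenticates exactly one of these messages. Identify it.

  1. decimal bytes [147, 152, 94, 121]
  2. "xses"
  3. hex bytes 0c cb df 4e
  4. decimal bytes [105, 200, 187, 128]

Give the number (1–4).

1

Key decimal bytes [147] = 93 is 1 byte ≤ B = 4; zero-pad to 4 bytes: K' = 93 00 00 00.
K' ⊕ ipad = a5 36 36 36; K' ⊕ opad = cf 5c 5c 5c.
m1: inner = H(a5 36 36 36 93 98 5e 79) = 49; tag = H(cf 5c 5c 5c 49) = 2c ← matches
m2: inner = H(a5 36 36 36 78 73 65 73) = 0a; tag = H(cf 5c 5c 5c 0a) = ed
m3: inner = H(a5 36 36 36 0c cb df 4e) = 4b; tag = H(cf 5c 5c 5c 4b) = 2e
m4: inner = H(a5 36 36 36 69 c8 bb 80) = b3; tag = H(cf 5c 5c 5c b3) = 96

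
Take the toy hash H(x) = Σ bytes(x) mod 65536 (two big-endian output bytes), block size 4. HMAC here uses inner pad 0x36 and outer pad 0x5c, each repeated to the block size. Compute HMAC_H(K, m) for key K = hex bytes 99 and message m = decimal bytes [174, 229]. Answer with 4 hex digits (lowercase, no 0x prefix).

02bf

Key hex bytes 99 is 1 byte ≤ B = 4; zero-pad to 4 bytes: K' = 99 00 00 00.
K' ⊕ ipad = af 36 36 36.  K' ⊕ opad = c5 5c 5c 5c.
Inner input = (K'⊕ipad) ∥ m = af 36 36 36 ∥ ae e5.
Inner hash: sum = 175+54+54+54+174+229 = 740 → 02 e4.
Outer input = (K'⊕opad) ∥ inner = c5 5c 5c 5c ∥ 02 e4.
Outer hash (tag): sum = 197+92+92+92+2+228 = 703 → 02 bf.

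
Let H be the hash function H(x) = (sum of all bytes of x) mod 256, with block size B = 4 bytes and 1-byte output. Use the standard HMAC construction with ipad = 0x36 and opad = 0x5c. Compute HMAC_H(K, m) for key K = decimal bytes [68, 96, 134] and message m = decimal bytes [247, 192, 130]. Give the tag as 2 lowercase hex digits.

71

Key decimal bytes [68, 96, 134] = 44 60 86 is 3 bytes ≤ B = 4; zero-pad to 4 bytes: K' = 44 60 86 00.
K' ⊕ ipad = 72 56 b0 36.  K' ⊕ opad = 18 3c da 5c.
Inner input = (K'⊕ipad) ∥ m = 72 56 b0 36 ∥ f7 c0 82.
Inner hash: sum = 114+86+176+54+247+192+130 = 999; mod 256 = 231 → e7.
Outer input = (K'⊕opad) ∥ inner = 18 3c da 5c ∥ e7.
Outer hash (tag): sum = 24+60+218+92+231 = 625; mod 256 = 113 → 71.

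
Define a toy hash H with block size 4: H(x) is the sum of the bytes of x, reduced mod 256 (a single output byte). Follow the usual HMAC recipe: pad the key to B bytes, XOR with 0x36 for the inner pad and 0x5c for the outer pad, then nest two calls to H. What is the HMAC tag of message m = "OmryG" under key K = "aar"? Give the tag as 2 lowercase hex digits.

Key "aar" = 61 61 72 is 3 bytes ≤ B = 4; zero-pad to 4 bytes: K' = 61 61 72 00.
K' ⊕ ipad = 57 57 44 36.  K' ⊕ opad = 3d 3d 2e 5c.
Inner input = (K'⊕ipad) ∥ m = 57 57 44 36 ∥ 4f 6d 72 79 47.
Inner hash: sum = 87+87+68+54+79+109+114+121+71 = 790; mod 256 = 22 → 16.
Outer input = (K'⊕opad) ∥ inner = 3d 3d 2e 5c ∥ 16.
Outer hash (tag): sum = 61+61+46+92+22 = 282; mod 256 = 26 → 1a.

1a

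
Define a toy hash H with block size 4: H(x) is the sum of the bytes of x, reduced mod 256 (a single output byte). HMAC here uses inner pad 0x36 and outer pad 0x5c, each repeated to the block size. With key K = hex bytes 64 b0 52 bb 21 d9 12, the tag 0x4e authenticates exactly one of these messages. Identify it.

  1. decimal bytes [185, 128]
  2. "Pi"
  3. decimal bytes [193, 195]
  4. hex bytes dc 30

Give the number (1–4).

4

Key hex bytes 64 b0 52 bb 21 d9 12 is 7 bytes > B = 4, so hash it first: H(key) = 2d, then zero-pad to 4 bytes: K' = 2d 00 00 00.
K' ⊕ ipad = 1b 36 36 36; K' ⊕ opad = 71 5c 5c 5c.
m1: inner = H(1b 36 36 36 b9 80) = f6; tag = H(71 5c 5c 5c f6) = 7b
m2: inner = H(1b 36 36 36 50 69) = 76; tag = H(71 5c 5c 5c 76) = fb
m3: inner = H(1b 36 36 36 c1 c3) = 41; tag = H(71 5c 5c 5c 41) = c6
m4: inner = H(1b 36 36 36 dc 30) = c9; tag = H(71 5c 5c 5c c9) = 4e ← matches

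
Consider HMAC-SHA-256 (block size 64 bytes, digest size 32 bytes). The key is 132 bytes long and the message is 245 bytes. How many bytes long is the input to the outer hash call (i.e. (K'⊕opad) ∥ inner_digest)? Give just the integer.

96

Key is 132 > 64 bytes, so it is hashed to 32 bytes then zero-padded to 64: |K'| = 64.
Outer input = (K'⊕opad) ∥ H(inner) → 64 + 32 = 96 bytes.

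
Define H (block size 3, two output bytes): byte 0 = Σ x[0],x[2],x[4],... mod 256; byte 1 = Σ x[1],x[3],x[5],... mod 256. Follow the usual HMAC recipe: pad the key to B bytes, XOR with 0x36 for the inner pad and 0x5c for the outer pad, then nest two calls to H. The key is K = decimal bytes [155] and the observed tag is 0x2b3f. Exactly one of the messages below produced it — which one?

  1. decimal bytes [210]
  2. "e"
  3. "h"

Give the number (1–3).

1

Key decimal bytes [155] = 9b is 1 byte ≤ B = 3; zero-pad to 3 bytes: K' = 9b 00 00.
K' ⊕ ipad = ad 36 36; K' ⊕ opad = c7 5c 5c.
m1: inner = H(ad 36 36 d2) = e3 08; tag = H(c7 5c 5c e3 08) = 2b3f ← matches
m2: inner = H(ad 36 36 65) = e3 9b; tag = H(c7 5c 5c e3 9b) = be3f
m3: inner = H(ad 36 36 68) = e3 9e; tag = H(c7 5c 5c e3 9e) = c13f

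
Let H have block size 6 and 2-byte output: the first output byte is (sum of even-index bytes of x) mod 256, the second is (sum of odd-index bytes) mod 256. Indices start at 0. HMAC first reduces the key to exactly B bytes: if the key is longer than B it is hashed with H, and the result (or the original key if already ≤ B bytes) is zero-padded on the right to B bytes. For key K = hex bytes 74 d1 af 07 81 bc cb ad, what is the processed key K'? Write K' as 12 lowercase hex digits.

|K| = 8 > B = 6, so first hash the key.
H(K): even-index sum = 623 mod 256 = 111; odd-index sum = 577 mod 256 = 65 → 6f 41.
Zero-pad H(K) = 6f 41 to 6 bytes: K' = 6f 41 00 00 00 00.

6f4100000000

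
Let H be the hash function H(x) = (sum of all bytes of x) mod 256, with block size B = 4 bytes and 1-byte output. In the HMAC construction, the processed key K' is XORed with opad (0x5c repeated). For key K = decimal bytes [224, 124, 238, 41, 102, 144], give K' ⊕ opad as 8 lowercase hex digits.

Key decimal bytes [224, 124, 238, 41, 102, 144] = e0 7c ee 29 66 90 is 6 bytes > B = 4, so hash it first: H(key) = 69, then zero-pad to 4 bytes: K' = 69 00 00 00.
XOR each byte with 0x5c: 69⊕5c=35, 00⊕5c=5c, 00⊕5c=5c, 00⊕5c=5c.

355c5c5c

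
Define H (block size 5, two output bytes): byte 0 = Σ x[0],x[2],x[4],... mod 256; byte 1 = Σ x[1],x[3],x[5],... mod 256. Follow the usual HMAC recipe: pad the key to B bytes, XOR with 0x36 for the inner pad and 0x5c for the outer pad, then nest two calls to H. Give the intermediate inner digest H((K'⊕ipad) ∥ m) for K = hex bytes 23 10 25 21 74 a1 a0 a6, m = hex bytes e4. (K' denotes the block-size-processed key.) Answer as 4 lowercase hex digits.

Key hex bytes 23 10 25 21 74 a1 a0 a6 is 8 bytes > B = 5, so hash it first: H(key) = 5c 78, then zero-pad to 5 bytes: K' = 5c 78 00 00 00.
K' ⊕ ipad = 6a 4e 36 36 36.
Inner input = 6a 4e 36 36 36 ∥ e4.
Inner hash: even-index sum = 214 mod 256 = 214; odd-index sum = 360 mod 256 = 104 → d6 68.

d668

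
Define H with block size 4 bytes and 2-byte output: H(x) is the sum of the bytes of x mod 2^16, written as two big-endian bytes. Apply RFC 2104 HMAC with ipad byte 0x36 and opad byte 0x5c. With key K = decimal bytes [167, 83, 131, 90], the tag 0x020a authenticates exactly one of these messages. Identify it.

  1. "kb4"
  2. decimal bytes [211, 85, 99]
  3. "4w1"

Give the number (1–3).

Key decimal bytes [167, 83, 131, 90] = a7 53 83 5a is exactly B = 4 bytes: K' = a7 53 83 5a.
K' ⊕ ipad = 91 65 b5 6c; K' ⊕ opad = fb 0f df 06.
m1: inner = H(91 65 b5 6c 6b 62 34) = 03 18; tag = H(fb 0f df 06 03 18) = 020a ← matches
m2: inner = H(91 65 b5 6c d3 55 63) = 03 a2; tag = H(fb 0f df 06 03 a2) = 0294
m3: inner = H(91 65 b5 6c 34 77 31) = 02 f3; tag = H(fb 0f df 06 02 f3) = 02e4

1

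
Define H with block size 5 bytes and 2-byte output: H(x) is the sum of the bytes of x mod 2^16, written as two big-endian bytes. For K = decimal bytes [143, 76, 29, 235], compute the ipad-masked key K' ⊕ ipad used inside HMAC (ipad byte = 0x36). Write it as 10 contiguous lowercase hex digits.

b97a2bdd36

Key decimal bytes [143, 76, 29, 235] = 8f 4c 1d eb is 4 bytes ≤ B = 5; zero-pad to 5 bytes: K' = 8f 4c 1d eb 00.
XOR each byte with 0x36: 8f⊕36=b9, 4c⊕36=7a, 1d⊕36=2b, eb⊕36=dd, 00⊕36=36.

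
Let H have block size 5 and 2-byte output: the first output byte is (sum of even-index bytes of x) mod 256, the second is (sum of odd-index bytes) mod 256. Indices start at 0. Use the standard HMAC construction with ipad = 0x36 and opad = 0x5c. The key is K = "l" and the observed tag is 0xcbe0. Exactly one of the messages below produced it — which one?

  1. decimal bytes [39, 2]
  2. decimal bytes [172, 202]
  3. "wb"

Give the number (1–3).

Key "l" = 6c is 1 byte ≤ B = 5; zero-pad to 5 bytes: K' = 6c 00 00 00 00.
K' ⊕ ipad = 5a 36 36 36 36; K' ⊕ opad = 30 5c 5c 5c 5c.
m1: inner = H(5a 36 36 36 36 27 02) = c8 93; tag = H(30 5c 5c 5c 5c c8 93) = 7b80
m2: inner = H(5a 36 36 36 36 ac ca) = 90 18; tag = H(30 5c 5c 5c 5c 90 18) = 0048
m3: inner = H(5a 36 36 36 36 77 62) = 28 e3; tag = H(30 5c 5c 5c 5c 28 e3) = cbe0 ← matches

3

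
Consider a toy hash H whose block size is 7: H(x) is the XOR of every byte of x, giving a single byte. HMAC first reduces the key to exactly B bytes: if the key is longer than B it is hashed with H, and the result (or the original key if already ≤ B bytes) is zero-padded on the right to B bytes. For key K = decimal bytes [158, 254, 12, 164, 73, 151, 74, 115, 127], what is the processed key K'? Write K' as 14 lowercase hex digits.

|K| = 9 > B = 7, so first hash the key.
H(K): XOR 9e⊕fe⊕0c⊕a4⊕49⊕97⊕4a⊕73⊕7f = 50.
Zero-pad H(K) = 50 to 7 bytes: K' = 50 00 00 00 00 00 00.

50000000000000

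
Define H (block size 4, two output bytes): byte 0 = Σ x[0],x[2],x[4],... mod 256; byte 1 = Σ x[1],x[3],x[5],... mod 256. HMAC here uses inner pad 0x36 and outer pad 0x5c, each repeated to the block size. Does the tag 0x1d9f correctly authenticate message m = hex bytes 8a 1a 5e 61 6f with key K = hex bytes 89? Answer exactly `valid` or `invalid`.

invalid

Key hex bytes 89 is 1 byte ≤ B = 4; zero-pad to 4 bytes: K' = 89 00 00 00.
K' ⊕ ipad = bf 36 36 36; K' ⊕ opad = d5 5c 5c 5c.
Inner hash: even-index sum = 588 mod 256 = 76; odd-index sum = 231 mod 256 = 231 → 4c e7.
Outer hash (recomputed tag): even-index sum = 381 mod 256 = 125; odd-index sum = 415 mod 256 = 159 → 7d 9f.
Recomputed tag = 7d9f; claimed = 1d9f → mismatch.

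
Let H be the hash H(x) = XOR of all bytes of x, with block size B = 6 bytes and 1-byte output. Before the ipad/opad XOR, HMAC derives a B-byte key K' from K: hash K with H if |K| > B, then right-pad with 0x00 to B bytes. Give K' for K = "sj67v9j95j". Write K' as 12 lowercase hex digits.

5b0000000000

|K| = 10 > B = 6, so first hash the key.
H(K): XOR 73⊕6a⊕36⊕37⊕76⊕39⊕6a⊕39⊕35⊕6a = 5b.
Zero-pad H(K) = 5b to 6 bytes: K' = 5b 00 00 00 00 00.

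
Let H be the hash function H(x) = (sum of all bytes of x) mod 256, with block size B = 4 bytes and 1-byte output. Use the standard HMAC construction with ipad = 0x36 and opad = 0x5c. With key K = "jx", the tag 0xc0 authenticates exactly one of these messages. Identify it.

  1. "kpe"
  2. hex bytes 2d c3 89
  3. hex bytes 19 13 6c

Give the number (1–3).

Key "jx" = 6a 78 is 2 bytes ≤ B = 4; zero-pad to 4 bytes: K' = 6a 78 00 00.
K' ⊕ ipad = 5c 4e 36 36; K' ⊕ opad = 36 24 5c 5c.
m1: inner = H(5c 4e 36 36 6b 70 65) = 56; tag = H(36 24 5c 5c 56) = 68
m2: inner = H(5c 4e 36 36 2d c3 89) = 8f; tag = H(36 24 5c 5c 8f) = a1
m3: inner = H(5c 4e 36 36 19 13 6c) = ae; tag = H(36 24 5c 5c ae) = c0 ← matches

3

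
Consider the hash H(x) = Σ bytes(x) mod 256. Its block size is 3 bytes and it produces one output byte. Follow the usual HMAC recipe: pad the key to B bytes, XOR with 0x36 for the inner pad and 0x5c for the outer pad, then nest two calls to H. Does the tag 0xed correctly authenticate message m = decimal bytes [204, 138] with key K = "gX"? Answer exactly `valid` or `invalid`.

Key "gX" = 67 58 is 2 bytes ≤ B = 3; zero-pad to 3 bytes: K' = 67 58 00.
K' ⊕ ipad = 51 6e 36; K' ⊕ opad = 3b 04 5c.
Inner hash: sum = 81+110+54+204+138 = 587; mod 256 = 75 → 4b.
Outer hash (recomputed tag): sum = 59+4+92+75 = 230 → e6.
Recomputed tag = e6; claimed = ed → mismatch.

invalid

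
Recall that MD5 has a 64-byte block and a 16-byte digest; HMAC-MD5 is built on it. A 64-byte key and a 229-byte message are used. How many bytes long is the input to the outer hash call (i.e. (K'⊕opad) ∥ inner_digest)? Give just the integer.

Key is 64 ≤ 64 bytes, zero-padded: |K'| = 64.
Outer input = (K'⊕opad) ∥ H(inner) → 64 + 16 = 80 bytes.

80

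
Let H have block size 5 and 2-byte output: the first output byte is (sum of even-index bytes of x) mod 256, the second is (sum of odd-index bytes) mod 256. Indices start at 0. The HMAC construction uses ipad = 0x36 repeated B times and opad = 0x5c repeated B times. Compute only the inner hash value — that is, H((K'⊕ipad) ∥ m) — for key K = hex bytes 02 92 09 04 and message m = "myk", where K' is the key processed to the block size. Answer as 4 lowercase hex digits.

22ae

Key hex bytes 02 92 09 04 is 4 bytes ≤ B = 5; zero-pad to 5 bytes: K' = 02 92 09 04 00.
K' ⊕ ipad = 34 a4 3f 32 36.
Inner input = 34 a4 3f 32 36 ∥ 6d 79 6b.
Inner hash: even-index sum = 290 mod 256 = 34; odd-index sum = 430 mod 256 = 174 → 22 ae.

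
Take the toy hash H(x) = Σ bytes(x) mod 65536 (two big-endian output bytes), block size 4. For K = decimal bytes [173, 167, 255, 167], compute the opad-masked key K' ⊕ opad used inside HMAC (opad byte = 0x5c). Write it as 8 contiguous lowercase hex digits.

f1fba3fb

Key decimal bytes [173, 167, 255, 167] = ad a7 ff a7 is exactly B = 4 bytes: K' = ad a7 ff a7.
XOR each byte with 0x5c: ad⊕5c=f1, a7⊕5c=fb, ff⊕5c=a3, a7⊕5c=fb.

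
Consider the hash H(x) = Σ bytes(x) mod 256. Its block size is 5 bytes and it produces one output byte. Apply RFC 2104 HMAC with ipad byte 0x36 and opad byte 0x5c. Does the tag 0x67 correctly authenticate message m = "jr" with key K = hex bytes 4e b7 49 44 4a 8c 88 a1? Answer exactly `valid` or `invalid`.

Key hex bytes 4e b7 49 44 4a 8c 88 a1 is 8 bytes > B = 5, so hash it first: H(key) = 91, then zero-pad to 5 bytes: K' = 91 00 00 00 00.
K' ⊕ ipad = a7 36 36 36 36; K' ⊕ opad = cd 5c 5c 5c 5c.
Inner hash: sum = 167+54+54+54+54+106+114 = 603; mod 256 = 91 → 5b.
Outer hash (recomputed tag): sum = 205+92+92+92+92+91 = 664; mod 256 = 152 → 98.
Recomputed tag = 98; claimed = 67 → mismatch.

invalid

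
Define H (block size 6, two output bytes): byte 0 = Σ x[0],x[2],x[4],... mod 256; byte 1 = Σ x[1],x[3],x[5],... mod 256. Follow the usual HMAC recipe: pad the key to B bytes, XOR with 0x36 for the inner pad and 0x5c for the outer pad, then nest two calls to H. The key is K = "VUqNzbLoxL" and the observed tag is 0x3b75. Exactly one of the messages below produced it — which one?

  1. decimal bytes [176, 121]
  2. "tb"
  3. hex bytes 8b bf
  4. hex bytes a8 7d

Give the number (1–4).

Key "VUqNzbLoxL" = 56 55 71 4e 7a 62 4c 6f 78 4c is 10 bytes > B = 6, so hash it first: H(key) = 05 c0, then zero-pad to 6 bytes: K' = 05 c0 00 00 00 00.
K' ⊕ ipad = 33 f6 36 36 36 36; K' ⊕ opad = 59 9c 5c 5c 5c 5c.
m1: inner = H(33 f6 36 36 36 36 b0 79) = 4f db; tag = H(59 9c 5c 5c 5c 5c 4f db) = 602f
m2: inner = H(33 f6 36 36 36 36 74 62) = 13 c4; tag = H(59 9c 5c 5c 5c 5c 13 c4) = 2418
m3: inner = H(33 f6 36 36 36 36 8b bf) = 2a 21; tag = H(59 9c 5c 5c 5c 5c 2a 21) = 3b75 ← matches
m4: inner = H(33 f6 36 36 36 36 a8 7d) = 47 df; tag = H(59 9c 5c 5c 5c 5c 47 df) = 5833

3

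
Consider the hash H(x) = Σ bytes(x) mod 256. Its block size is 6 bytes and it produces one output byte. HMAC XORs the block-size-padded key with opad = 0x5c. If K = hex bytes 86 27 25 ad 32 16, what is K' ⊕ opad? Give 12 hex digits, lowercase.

Key hex bytes 86 27 25 ad 32 16 is exactly B = 6 bytes: K' = 86 27 25 ad 32 16.
XOR each byte with 0x5c: 86⊕5c=da, 27⊕5c=7b, 25⊕5c=79, ad⊕5c=f1, 32⊕5c=6e, 16⊕5c=4a.

da7b79f16e4a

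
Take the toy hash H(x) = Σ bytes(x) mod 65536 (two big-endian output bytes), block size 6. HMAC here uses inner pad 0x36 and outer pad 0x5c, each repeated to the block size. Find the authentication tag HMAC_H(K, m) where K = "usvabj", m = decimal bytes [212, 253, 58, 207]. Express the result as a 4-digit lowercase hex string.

Key "usvabj" = 75 73 76 61 62 6a is exactly B = 6 bytes: K' = 75 73 76 61 62 6a.
K' ⊕ ipad = 43 45 40 57 54 5c.  K' ⊕ opad = 29 2f 2a 3d 3e 36.
Inner input = (K'⊕ipad) ∥ m = 43 45 40 57 54 5c ∥ d4 fd 3a cf.
Inner hash: sum = 67+69+64+87+84+92+212+253+58+207 = 1193 → 04 a9.
Outer input = (K'⊕opad) ∥ inner = 29 2f 2a 3d 3e 36 ∥ 04 a9.
Outer hash (tag): sum = 41+47+42+61+62+54+4+169 = 480 → 01 e0.

01e0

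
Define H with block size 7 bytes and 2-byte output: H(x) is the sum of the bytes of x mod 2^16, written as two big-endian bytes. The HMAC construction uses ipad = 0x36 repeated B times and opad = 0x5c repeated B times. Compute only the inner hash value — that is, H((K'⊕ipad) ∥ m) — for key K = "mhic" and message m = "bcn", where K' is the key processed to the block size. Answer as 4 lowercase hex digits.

Key "mhic" = 6d 68 69 63 is 4 bytes ≤ B = 7; zero-pad to 7 bytes: K' = 6d 68 69 63 00 00 00.
K' ⊕ ipad = 5b 5e 5f 55 36 36 36.
Inner input = 5b 5e 5f 55 36 36 36 ∥ 62 63 6e.
Inner hash: sum = 91+94+95+85+54+54+54+98+99+110 = 834 → 03 42.

0342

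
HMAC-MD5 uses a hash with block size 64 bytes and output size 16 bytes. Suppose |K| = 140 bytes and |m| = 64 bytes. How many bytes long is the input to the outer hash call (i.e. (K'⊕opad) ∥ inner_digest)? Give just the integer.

Key is 140 > 64 bytes, so it is hashed to 16 bytes then zero-padded to 64: |K'| = 64.
Outer input = (K'⊕opad) ∥ H(inner) → 64 + 16 = 80 bytes.

80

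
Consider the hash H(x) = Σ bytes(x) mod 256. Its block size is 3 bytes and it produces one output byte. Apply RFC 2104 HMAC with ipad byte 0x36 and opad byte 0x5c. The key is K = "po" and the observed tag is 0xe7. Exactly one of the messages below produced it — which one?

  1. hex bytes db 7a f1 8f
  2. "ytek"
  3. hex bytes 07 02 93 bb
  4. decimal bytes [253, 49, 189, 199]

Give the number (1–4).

Key "po" = 70 6f is 2 bytes ≤ B = 3; zero-pad to 3 bytes: K' = 70 6f 00.
K' ⊕ ipad = 46 59 36; K' ⊕ opad = 2c 33 5c.
m1: inner = H(46 59 36 db 7a f1 8f) = aa; tag = H(2c 33 5c aa) = 65
m2: inner = H(46 59 36 79 74 65 6b) = 92; tag = H(2c 33 5c 92) = 4d
m3: inner = H(46 59 36 07 02 93 bb) = 2c; tag = H(2c 33 5c 2c) = e7 ← matches
m4: inner = H(46 59 36 fd 31 bd c7) = 87; tag = H(2c 33 5c 87) = 42

3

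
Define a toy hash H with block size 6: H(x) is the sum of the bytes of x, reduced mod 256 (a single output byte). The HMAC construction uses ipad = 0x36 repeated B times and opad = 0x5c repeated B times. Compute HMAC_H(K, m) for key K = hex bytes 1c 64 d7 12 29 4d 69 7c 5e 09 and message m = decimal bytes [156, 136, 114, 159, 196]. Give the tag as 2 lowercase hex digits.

Key hex bytes 1c 64 d7 12 29 4d 69 7c 5e 09 is 10 bytes > B = 6, so hash it first: H(key) = 2b, then zero-pad to 6 bytes: K' = 2b 00 00 00 00 00.
K' ⊕ ipad = 1d 36 36 36 36 36.  K' ⊕ opad = 77 5c 5c 5c 5c 5c.
Inner input = (K'⊕ipad) ∥ m = 1d 36 36 36 36 36 ∥ 9c 88 72 9f c4.
Inner hash: sum = 29+54+54+54+54+54+156+136+114+159+196 = 1060; mod 256 = 36 → 24.
Outer input = (K'⊕opad) ∥ inner = 77 5c 5c 5c 5c 5c ∥ 24.
Outer hash (tag): sum = 119+92+92+92+92+92+36 = 615; mod 256 = 103 → 67.

67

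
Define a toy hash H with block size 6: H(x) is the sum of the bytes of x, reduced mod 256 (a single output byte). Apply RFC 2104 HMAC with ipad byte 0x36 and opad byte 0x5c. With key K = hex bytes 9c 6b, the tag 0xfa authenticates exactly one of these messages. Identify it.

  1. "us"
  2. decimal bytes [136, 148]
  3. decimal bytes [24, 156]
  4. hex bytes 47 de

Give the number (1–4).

Key hex bytes 9c 6b is 2 bytes ≤ B = 6; zero-pad to 6 bytes: K' = 9c 6b 00 00 00 00.
K' ⊕ ipad = aa 5d 36 36 36 36; K' ⊕ opad = c0 37 5c 5c 5c 5c.
m1: inner = H(aa 5d 36 36 36 36 75 73) = c7; tag = H(c0 37 5c 5c 5c 5c c7) = 2e
m2: inner = H(aa 5d 36 36 36 36 88 94) = fb; tag = H(c0 37 5c 5c 5c 5c fb) = 62
m3: inner = H(aa 5d 36 36 36 36 18 9c) = 93; tag = H(c0 37 5c 5c 5c 5c 93) = fa ← matches
m4: inner = H(aa 5d 36 36 36 36 47 de) = 04; tag = H(c0 37 5c 5c 5c 5c 04) = 6b

3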